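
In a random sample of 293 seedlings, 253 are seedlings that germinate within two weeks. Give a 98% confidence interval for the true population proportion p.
(0.817, 0.910)

Proportion CI:
p̂ = 253/293 = 0.86348
SE = √(p̂(1-p̂)/n) = √(0.86348 · 0.13652 / 293) = 0.02006

z* = 2.326
Margin = z* · SE = 2.326 · 0.02006 = 0.0467

CI: 0.86348 ± 0.0467 = (0.817, 0.910)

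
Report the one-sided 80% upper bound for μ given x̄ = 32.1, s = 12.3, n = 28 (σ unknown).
μ ≤ 34.09

Upper bound (one-sided):
t* = 0.855 (one-sided for 80%)
Upper bound = x̄ + t* · s/√n = 32.1 + 0.855 · 12.3/√28 = 34.09

We are 80% confident that μ ≤ 34.09.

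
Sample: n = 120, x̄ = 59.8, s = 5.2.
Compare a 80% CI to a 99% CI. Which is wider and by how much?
99% CI is wider by 1.27

df = 119
80% CI: t* = 1.289, (59.19, 60.41), width = 2 · t* · s/√n = 1.22
99% CI: t* = 2.618, (58.56, 61.04), width = 2 · t* · s/√n = 2.49

The 99% CI is wider by 2.49 - 1.22 = 1.27.
Higher confidence requires a wider interval.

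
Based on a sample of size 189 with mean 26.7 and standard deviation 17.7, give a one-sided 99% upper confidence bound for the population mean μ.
μ ≤ 29.72

Upper bound (one-sided):
t* = 2.346 (one-sided for 99%)
Upper bound = x̄ + t* · s/√n = 26.7 + 2.346 · 17.7/√189 = 29.72

We are 99% confident that μ ≤ 29.72.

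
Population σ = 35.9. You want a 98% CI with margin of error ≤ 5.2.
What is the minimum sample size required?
n ≥ 258

For margin E ≤ 5.2:
n ≥ (z* · σ / E)²
n ≥ (2.326 · 35.9 / 5.2)²
n ≥ 257.87

Minimum n = 258 (rounding up)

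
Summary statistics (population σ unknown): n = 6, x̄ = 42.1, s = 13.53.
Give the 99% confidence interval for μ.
(19.83, 64.37)

t-interval (σ unknown):
df = n - 1 = 5
t* = 4.032 for 99% confidence

Margin of error = t* · s/√n = 4.032 · 13.53/√6 = 22.27

CI: (19.83, 64.37)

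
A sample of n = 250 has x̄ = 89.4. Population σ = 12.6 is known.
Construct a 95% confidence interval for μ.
(87.84, 90.96)

z-interval (σ known):
z* = 1.960 for 95% confidence

Margin of error = z* · σ/√n = 1.960 · 12.6/√250 = 1.56

CI: (89.4 - 1.56, 89.4 + 1.56) = (87.84, 90.96)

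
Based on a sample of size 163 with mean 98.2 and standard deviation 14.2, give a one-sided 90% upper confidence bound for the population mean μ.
μ ≤ 99.63

Upper bound (one-sided):
t* = 1.287 (one-sided for 90%)
Upper bound = x̄ + t* · s/√n = 98.2 + 1.287 · 14.2/√163 = 99.63

We are 90% confident that μ ≤ 99.63.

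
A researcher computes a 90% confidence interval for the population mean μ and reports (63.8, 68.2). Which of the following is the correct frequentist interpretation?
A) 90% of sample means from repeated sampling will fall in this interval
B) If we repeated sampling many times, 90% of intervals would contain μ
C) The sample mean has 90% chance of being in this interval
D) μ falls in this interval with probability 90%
B

A) Wrong — coverage applies to intervals containing μ, not to future x̄ values.
B) Correct — this is the frequentist long-run coverage interpretation.
C) Wrong — x̄ is observed and sits in the interval by construction.
D) Wrong — μ is fixed; the randomness lives in the interval, not in μ.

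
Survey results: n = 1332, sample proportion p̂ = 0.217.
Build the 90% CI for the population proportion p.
(0.198, 0.236)

Proportion CI:
SE = √(p̂(1-p̂)/n) = √(0.217 · 0.783 / 1332) = 0.01129

z* = 1.645
Margin = z* · SE = 1.645 · 0.01129 = 0.0186

CI: 0.217 ± 0.0186 = (0.198, 0.236)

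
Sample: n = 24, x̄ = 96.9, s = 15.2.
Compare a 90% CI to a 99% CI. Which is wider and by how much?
99% CI is wider by 6.78

df = 23
90% CI: t* = 1.714, (91.58, 102.22), width = 2 · t* · s/√n = 10.64
99% CI: t* = 2.807, (88.19, 105.61), width = 2 · t* · s/√n = 17.42

The 99% CI is wider by 17.42 - 10.64 = 6.78.
Higher confidence requires a wider interval.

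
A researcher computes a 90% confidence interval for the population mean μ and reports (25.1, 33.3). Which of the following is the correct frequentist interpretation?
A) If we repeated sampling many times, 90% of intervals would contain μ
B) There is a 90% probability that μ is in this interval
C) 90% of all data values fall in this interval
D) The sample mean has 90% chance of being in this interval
A

A) Correct — this is the frequentist long-run coverage interpretation.
B) Wrong — μ is fixed; the randomness lives in the interval, not in μ.
C) Wrong — a CI is about the parameter μ, not individual data values.
D) Wrong — x̄ is observed and sits in the interval by construction.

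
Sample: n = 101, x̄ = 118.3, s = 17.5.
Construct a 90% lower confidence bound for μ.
μ ≥ 116.05

Lower bound (one-sided):
t* = 1.290 (one-sided for 90%)
Lower bound = x̄ - t* · s/√n = 118.3 - 1.290 · 17.5/√101 = 116.05

We are 90% confident that μ ≥ 116.05.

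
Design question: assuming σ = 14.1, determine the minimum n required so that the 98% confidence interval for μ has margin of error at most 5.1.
n ≥ 42

For margin E ≤ 5.1:
n ≥ (z* · σ / E)²
n ≥ (2.326 · 14.1 / 5.1)²
n ≥ 41.35

Minimum n = 42 (rounding up)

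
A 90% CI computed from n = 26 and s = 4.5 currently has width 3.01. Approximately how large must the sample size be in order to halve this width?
n ≈ 104

CI width ∝ 1/√n
To reduce width by factor 2, need √n to grow by 2 → need 2² = 4 times as many samples.

Current: n = 26, width = 3.01
New: n = 104, width ≈ 1.46

Width reduced by factor of 3.01/1.46 = 2.06.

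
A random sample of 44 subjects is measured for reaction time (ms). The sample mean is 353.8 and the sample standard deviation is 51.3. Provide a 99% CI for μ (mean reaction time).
(332.96, 374.64)

t-interval (σ unknown):
df = n - 1 = 43
t* = 2.695 for 99% confidence

Margin of error = t* · s/√n = 2.695 · 51.3/√44 = 20.84

CI: (332.96, 374.64)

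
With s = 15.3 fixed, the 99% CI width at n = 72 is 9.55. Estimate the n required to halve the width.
n ≈ 288

CI width ∝ 1/√n
To reduce width by factor 2, need √n to grow by 2 → need 2² = 4 times as many samples.

Current: n = 72, width = 9.55
New: n = 288, width ≈ 4.68

Width reduced by factor of 9.55/4.68 = 2.04.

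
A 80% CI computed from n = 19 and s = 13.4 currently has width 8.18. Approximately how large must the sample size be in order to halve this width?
n ≈ 76

CI width ∝ 1/√n
To reduce width by factor 2, need √n to grow by 2 → need 2² = 4 times as many samples.

Current: n = 19, width = 8.18
New: n = 76, width ≈ 3.97

Width reduced by factor of 8.18/3.97 = 2.06.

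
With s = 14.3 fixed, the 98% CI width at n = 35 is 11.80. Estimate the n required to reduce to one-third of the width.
n ≈ 315

CI width ∝ 1/√n
To reduce width by factor 3, need √n to grow by 3 → need 3² = 9 times as many samples.

Current: n = 35, width = 11.80
New: n = 315, width ≈ 3.77

Width reduced by factor of 11.80/3.77 = 3.13.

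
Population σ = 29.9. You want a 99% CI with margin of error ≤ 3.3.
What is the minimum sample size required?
n ≥ 545

For margin E ≤ 3.3:
n ≥ (z* · σ / E)²
n ≥ (2.576 · 29.9 / 3.3)²
n ≥ 544.76

Minimum n = 545 (rounding up)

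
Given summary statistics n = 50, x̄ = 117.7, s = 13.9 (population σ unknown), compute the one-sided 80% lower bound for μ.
μ ≥ 116.03

Lower bound (one-sided):
t* = 0.849 (one-sided for 80%)
Lower bound = x̄ - t* · s/√n = 117.7 - 0.849 · 13.9/√50 = 116.03

We are 80% confident that μ ≥ 116.03.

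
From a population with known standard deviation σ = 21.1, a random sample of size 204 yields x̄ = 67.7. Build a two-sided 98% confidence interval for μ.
(64.26, 71.14)

z-interval (σ known):
z* = 2.326 for 98% confidence

Margin of error = z* · σ/√n = 2.326 · 21.1/√204 = 3.44

CI: (67.7 - 3.44, 67.7 + 3.44) = (64.26, 71.14)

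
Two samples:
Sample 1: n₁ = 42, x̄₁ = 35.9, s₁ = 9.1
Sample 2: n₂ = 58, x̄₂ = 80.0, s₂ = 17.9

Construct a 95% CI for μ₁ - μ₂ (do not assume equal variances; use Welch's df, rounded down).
(-49.54, -38.66)

Difference: x̄₁ - x̄₂ = -44.10
SE = √(s₁²/n₁ + s₂²/n₂) = √(9.1²/42 + 17.9²/58) = 2.7379
df = 89.16 → 89 (Welch–Satterthwaite, rounded down)
t* = 1.987

CI: -44.10 ± 1.987 · 2.7379 = -44.10 ± 5.44 = (-49.54, -38.66)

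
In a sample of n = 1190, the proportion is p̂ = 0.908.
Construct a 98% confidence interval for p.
(0.889, 0.927)

Proportion CI:
SE = √(p̂(1-p̂)/n) = √(0.908 · 0.092 / 1190) = 0.00838

z* = 2.326
Margin = z* · SE = 2.326 · 0.00838 = 0.0195

CI: 0.908 ± 0.0195 = (0.889, 0.927)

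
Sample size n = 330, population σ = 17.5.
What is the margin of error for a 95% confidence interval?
Margin of error = 1.89

Margin of error = z* · σ/√n
= 1.960 · 17.5/√330
= 1.960 · 17.5/18.1659
= 1.89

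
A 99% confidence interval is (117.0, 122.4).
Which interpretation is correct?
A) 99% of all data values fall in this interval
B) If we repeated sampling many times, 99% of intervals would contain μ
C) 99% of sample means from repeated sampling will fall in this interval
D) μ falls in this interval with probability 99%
B

A) Wrong — a CI is about the parameter μ, not individual data values.
B) Correct — this is the frequentist long-run coverage interpretation.
C) Wrong — coverage applies to intervals containing μ, not to future x̄ values.
D) Wrong — μ is fixed; the randomness lives in the interval, not in μ.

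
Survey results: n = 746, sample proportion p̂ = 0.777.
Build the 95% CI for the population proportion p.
(0.747, 0.807)

Proportion CI:
SE = √(p̂(1-p̂)/n) = √(0.777 · 0.223 / 746) = 0.01524

z* = 1.960
Margin = z* · SE = 1.960 · 0.01524 = 0.0299

CI: 0.777 ± 0.0299 = (0.747, 0.807)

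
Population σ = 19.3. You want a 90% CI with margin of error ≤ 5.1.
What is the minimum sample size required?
n ≥ 39

For margin E ≤ 5.1:
n ≥ (z* · σ / E)²
n ≥ (1.645 · 19.3 / 5.1)²
n ≥ 38.75

Minimum n = 39 (rounding up)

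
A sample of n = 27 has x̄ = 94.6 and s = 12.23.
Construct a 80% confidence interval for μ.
(91.50, 97.70)

t-interval (σ unknown):
df = n - 1 = 26
t* = 1.315 for 80% confidence

Margin of error = t* · s/√n = 1.315 · 12.23/√27 = 3.10

CI: (91.50, 97.70)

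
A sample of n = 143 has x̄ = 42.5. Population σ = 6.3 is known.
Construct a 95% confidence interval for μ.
(41.47, 43.53)

z-interval (σ known):
z* = 1.960 for 95% confidence

Margin of error = z* · σ/√n = 1.960 · 6.3/√143 = 1.03

CI: (42.5 - 1.03, 42.5 + 1.03) = (41.47, 43.53)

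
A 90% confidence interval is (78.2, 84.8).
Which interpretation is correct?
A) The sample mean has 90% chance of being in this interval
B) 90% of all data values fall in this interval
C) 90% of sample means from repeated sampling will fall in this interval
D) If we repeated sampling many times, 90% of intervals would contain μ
D

A) Wrong — x̄ is observed and sits in the interval by construction.
B) Wrong — a CI is about the parameter μ, not individual data values.
C) Wrong — coverage applies to intervals containing μ, not to future x̄ values.
D) Correct — this is the frequentist long-run coverage interpretation.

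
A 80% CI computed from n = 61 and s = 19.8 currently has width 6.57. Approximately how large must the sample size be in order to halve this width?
n ≈ 244

CI width ∝ 1/√n
To reduce width by factor 2, need √n to grow by 2 → need 2² = 4 times as many samples.

Current: n = 61, width = 6.57
New: n = 244, width ≈ 3.26

Width reduced by factor of 6.57/3.26 = 2.02.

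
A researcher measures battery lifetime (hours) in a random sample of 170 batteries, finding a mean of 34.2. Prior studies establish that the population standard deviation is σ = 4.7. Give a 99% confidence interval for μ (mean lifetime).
(33.27, 35.13)

z-interval (σ known):
z* = 2.576 for 99% confidence

Margin of error = z* · σ/√n = 2.576 · 4.7/√170 = 0.93

CI: (34.2 - 0.93, 34.2 + 0.93) = (33.27, 35.13)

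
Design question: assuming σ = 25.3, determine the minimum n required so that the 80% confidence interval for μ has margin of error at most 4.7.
n ≥ 48

For margin E ≤ 4.7:
n ≥ (z* · σ / E)²
n ≥ (1.282 · 25.3 / 4.7)²
n ≥ 47.62

Minimum n = 48 (rounding up)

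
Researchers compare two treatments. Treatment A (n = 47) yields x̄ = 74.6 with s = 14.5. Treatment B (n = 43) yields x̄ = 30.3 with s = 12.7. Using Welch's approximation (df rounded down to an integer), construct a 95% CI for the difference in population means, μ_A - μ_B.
(38.60, 50.00)

Difference: x̄₁ - x̄₂ = 44.30
SE = √(s₁²/n₁ + s₂²/n₂) = √(14.5²/47 + 12.7²/43) = 2.8678
df = 87.84 → 87 (Welch–Satterthwaite, rounded down)
t* = 1.988

CI: 44.30 ± 1.988 · 2.8678 = 44.30 ± 5.70 = (38.60, 50.00)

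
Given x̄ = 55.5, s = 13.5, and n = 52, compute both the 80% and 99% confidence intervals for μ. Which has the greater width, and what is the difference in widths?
99% CI is wider by 5.16

df = 51
80% CI: t* = 1.298, (53.07, 57.93), width = 2 · t* · s/√n = 4.86
99% CI: t* = 2.676, (50.49, 60.51), width = 2 · t* · s/√n = 10.02

The 99% CI is wider by 10.02 - 4.86 = 5.16.
Higher confidence requires a wider interval.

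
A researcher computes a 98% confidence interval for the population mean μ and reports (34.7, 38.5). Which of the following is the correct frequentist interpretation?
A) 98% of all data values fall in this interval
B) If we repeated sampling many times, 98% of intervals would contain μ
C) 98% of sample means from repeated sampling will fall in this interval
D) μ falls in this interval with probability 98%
B

A) Wrong — a CI is about the parameter μ, not individual data values.
B) Correct — this is the frequentist long-run coverage interpretation.
C) Wrong — coverage applies to intervals containing μ, not to future x̄ values.
D) Wrong — μ is fixed; the randomness lives in the interval, not in μ.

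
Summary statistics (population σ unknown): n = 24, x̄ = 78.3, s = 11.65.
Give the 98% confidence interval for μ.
(72.35, 84.25)

t-interval (σ unknown):
df = n - 1 = 23
t* = 2.500 for 98% confidence

Margin of error = t* · s/√n = 2.500 · 11.65/√24 = 5.95

CI: (72.35, 84.25)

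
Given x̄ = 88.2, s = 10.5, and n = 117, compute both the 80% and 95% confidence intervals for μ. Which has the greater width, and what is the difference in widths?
95% CI is wider by 1.35

df = 116
80% CI: t* = 1.289, (86.95, 89.45), width = 2 · t* · s/√n = 2.50
95% CI: t* = 1.981, (86.28, 90.12), width = 2 · t* · s/√n = 3.85

The 95% CI is wider by 3.85 - 2.50 = 1.35.
Higher confidence requires a wider interval.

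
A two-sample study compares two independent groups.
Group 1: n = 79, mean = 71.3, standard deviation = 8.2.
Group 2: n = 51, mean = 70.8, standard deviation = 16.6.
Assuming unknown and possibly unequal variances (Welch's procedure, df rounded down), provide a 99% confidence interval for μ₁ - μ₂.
(-6.14, 7.14)

Difference: x̄₁ - x̄₂ = 0.50
SE = √(s₁²/n₁ + s₂²/n₂) = √(8.2²/79 + 16.6²/51) = 2.5009
df = 65.94 → 65 (Welch–Satterthwaite, rounded down)
t* = 2.654

CI: 0.50 ± 2.654 · 2.5009 = 0.50 ± 6.64 = (-6.14, 7.14)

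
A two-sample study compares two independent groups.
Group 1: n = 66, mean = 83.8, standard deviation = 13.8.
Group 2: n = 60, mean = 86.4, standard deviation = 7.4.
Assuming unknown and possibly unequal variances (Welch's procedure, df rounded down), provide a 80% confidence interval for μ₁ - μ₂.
(-5.11, -0.09)

Difference: x̄₁ - x̄₂ = -2.60
SE = √(s₁²/n₁ + s₂²/n₂) = √(13.8²/66 + 7.4²/60) = 1.9489
df = 101.44 → 101 (Welch–Satterthwaite, rounded down)
t* = 1.290

CI: -2.60 ± 1.290 · 1.9489 = -2.60 ± 2.51 = (-5.11, -0.09)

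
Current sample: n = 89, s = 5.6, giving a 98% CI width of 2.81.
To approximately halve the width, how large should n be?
n ≈ 356

CI width ∝ 1/√n
To reduce width by factor 2, need √n to grow by 2 → need 2² = 4 times as many samples.

Current: n = 89, width = 2.81
New: n = 356, width ≈ 1.39

Width reduced by factor of 2.81/1.39 = 2.02.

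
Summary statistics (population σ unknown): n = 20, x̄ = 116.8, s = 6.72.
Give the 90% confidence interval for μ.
(114.20, 119.40)

t-interval (σ unknown):
df = n - 1 = 19
t* = 1.729 for 90% confidence

Margin of error = t* · s/√n = 1.729 · 6.72/√20 = 2.60

CI: (114.20, 119.40)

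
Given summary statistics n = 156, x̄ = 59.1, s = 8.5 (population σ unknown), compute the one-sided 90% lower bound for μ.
μ ≥ 58.22

Lower bound (one-sided):
t* = 1.287 (one-sided for 90%)
Lower bound = x̄ - t* · s/√n = 59.1 - 1.287 · 8.5/√156 = 58.22

We are 90% confident that μ ≥ 58.22.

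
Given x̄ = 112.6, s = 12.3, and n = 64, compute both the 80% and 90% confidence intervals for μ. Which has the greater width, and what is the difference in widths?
90% CI is wider by 1.15

df = 63
80% CI: t* = 1.295, (110.61, 114.59), width = 2 · t* · s/√n = 3.98
90% CI: t* = 1.669, (110.03, 115.17), width = 2 · t* · s/√n = 5.13

The 90% CI is wider by 5.13 - 3.98 = 1.15.
Higher confidence requires a wider interval.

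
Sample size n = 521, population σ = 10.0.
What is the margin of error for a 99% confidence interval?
Margin of error = 1.13

Margin of error = z* · σ/√n
= 2.576 · 10.0/√521
= 2.576 · 10.0/22.8254
= 1.13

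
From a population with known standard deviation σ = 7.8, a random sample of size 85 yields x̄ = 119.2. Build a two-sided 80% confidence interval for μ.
(118.12, 120.28)

z-interval (σ known):
z* = 1.282 for 80% confidence

Margin of error = z* · σ/√n = 1.282 · 7.8/√85 = 1.08

CI: (119.2 - 1.08, 119.2 + 1.08) = (118.12, 120.28)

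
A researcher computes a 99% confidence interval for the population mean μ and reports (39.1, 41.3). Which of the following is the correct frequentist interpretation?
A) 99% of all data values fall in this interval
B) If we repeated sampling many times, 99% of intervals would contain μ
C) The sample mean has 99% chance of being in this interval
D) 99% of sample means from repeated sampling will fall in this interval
B

A) Wrong — a CI is about the parameter μ, not individual data values.
B) Correct — this is the frequentist long-run coverage interpretation.
C) Wrong — x̄ is observed and sits in the interval by construction.
D) Wrong — coverage applies to intervals containing μ, not to future x̄ values.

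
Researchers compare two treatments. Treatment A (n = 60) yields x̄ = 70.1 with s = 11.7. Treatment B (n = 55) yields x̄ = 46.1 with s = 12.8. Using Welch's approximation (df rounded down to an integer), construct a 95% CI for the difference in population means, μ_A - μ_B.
(19.45, 28.55)

Difference: x̄₁ - x̄₂ = 24.00
SE = √(s₁²/n₁ + s₂²/n₂) = √(11.7²/60 + 12.8²/55) = 2.2936
df = 109.57 → 109 (Welch–Satterthwaite, rounded down)
t* = 1.982

CI: 24.00 ± 1.982 · 2.2936 = 24.00 ± 4.55 = (19.45, 28.55)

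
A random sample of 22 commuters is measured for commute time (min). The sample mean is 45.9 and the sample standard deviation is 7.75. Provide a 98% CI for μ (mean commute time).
(41.74, 50.06)

t-interval (σ unknown):
df = n - 1 = 21
t* = 2.518 for 98% confidence

Margin of error = t* · s/√n = 2.518 · 7.75/√22 = 4.16

CI: (41.74, 50.06)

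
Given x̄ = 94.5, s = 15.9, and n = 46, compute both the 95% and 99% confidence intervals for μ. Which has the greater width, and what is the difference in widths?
99% CI is wider by 3.17

df = 45
95% CI: t* = 2.014, (89.78, 99.22), width = 2 · t* · s/√n = 9.44
99% CI: t* = 2.690, (88.19, 100.81), width = 2 · t* · s/√n = 12.61

The 99% CI is wider by 12.61 - 9.44 = 3.17.
Higher confidence requires a wider interval.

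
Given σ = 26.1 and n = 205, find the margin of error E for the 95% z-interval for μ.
Margin of error = 3.57

Margin of error = z* · σ/√n
= 1.960 · 26.1/√205
= 1.960 · 26.1/14.3178
= 3.57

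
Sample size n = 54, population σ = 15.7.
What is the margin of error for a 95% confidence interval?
Margin of error = 4.19

Margin of error = z* · σ/√n
= 1.960 · 15.7/√54
= 1.960 · 15.7/7.3485
= 4.19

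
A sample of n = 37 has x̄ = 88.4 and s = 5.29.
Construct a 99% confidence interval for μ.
(86.04, 90.76)

t-interval (σ unknown):
df = n - 1 = 36
t* = 2.719 for 99% confidence

Margin of error = t* · s/√n = 2.719 · 5.29/√37 = 2.36

CI: (86.04, 90.76)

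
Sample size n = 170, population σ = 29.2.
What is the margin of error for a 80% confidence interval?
Margin of error = 2.87

Margin of error = z* · σ/√n
= 1.282 · 29.2/√170
= 1.282 · 29.2/13.0384
= 2.87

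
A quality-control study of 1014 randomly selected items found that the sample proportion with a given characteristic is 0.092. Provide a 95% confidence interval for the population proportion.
(0.074, 0.110)

Proportion CI:
SE = √(p̂(1-p̂)/n) = √(0.092 · 0.908 / 1014) = 0.00908

z* = 1.960
Margin = z* · SE = 1.960 · 0.00908 = 0.0178

CI: 0.092 ± 0.0178 = (0.074, 0.110)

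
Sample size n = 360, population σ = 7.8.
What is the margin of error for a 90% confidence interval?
Margin of error = 0.68

Margin of error = z* · σ/√n
= 1.645 · 7.8/√360
= 1.645 · 7.8/18.9737
= 0.68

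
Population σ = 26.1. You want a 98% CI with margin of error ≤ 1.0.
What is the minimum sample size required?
n ≥ 3686

For margin E ≤ 1.0:
n ≥ (z* · σ / E)²
n ≥ (2.326 · 26.1 / 1.0)²
n ≥ 3685.53

Minimum n = 3686 (rounding up)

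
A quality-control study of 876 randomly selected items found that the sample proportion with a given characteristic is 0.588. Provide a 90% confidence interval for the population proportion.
(0.561, 0.615)

Proportion CI:
SE = √(p̂(1-p̂)/n) = √(0.588 · 0.412 / 876) = 0.01663

z* = 1.645
Margin = z* · SE = 1.645 · 0.01663 = 0.0274

CI: 0.588 ± 0.0274 = (0.561, 0.615)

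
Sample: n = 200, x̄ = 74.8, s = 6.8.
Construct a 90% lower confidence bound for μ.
μ ≥ 74.18

Lower bound (one-sided):
t* = 1.286 (one-sided for 90%)
Lower bound = x̄ - t* · s/√n = 74.8 - 1.286 · 6.8/√200 = 74.18

We are 90% confident that μ ≥ 74.18.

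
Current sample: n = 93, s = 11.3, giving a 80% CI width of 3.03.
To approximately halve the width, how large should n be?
n ≈ 372

CI width ∝ 1/√n
To reduce width by factor 2, need √n to grow by 2 → need 2² = 4 times as many samples.

Current: n = 93, width = 3.03
New: n = 372, width ≈ 1.50

Width reduced by factor of 3.03/1.50 = 2.02.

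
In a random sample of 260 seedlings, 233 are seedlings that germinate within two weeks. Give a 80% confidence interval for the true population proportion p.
(0.872, 0.920)

Proportion CI:
p̂ = 233/260 = 0.89615
SE = √(p̂(1-p̂)/n) = √(0.89615 · 0.10385 / 260) = 0.01892

z* = 1.282
Margin = z* · SE = 1.282 · 0.01892 = 0.0243

CI: 0.89615 ± 0.0243 = (0.872, 0.920)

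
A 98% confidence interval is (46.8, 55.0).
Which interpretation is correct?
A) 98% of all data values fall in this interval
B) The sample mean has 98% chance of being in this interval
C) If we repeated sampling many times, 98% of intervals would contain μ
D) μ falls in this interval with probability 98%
C

A) Wrong — a CI is about the parameter μ, not individual data values.
B) Wrong — x̄ is observed and sits in the interval by construction.
C) Correct — this is the frequentist long-run coverage interpretation.
D) Wrong — μ is fixed; the randomness lives in the interval, not in μ.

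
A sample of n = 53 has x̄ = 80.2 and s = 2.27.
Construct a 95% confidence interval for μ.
(79.57, 80.83)

t-interval (σ unknown):
df = n - 1 = 52
t* = 2.007 for 95% confidence

Margin of error = t* · s/√n = 2.007 · 2.27/√53 = 0.63

CI: (79.57, 80.83)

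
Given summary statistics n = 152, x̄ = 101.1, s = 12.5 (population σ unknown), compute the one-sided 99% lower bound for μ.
μ ≥ 98.72

Lower bound (one-sided):
t* = 2.351 (one-sided for 99%)
Lower bound = x̄ - t* · s/√n = 101.1 - 2.351 · 12.5/√152 = 98.72

We are 99% confident that μ ≥ 98.72.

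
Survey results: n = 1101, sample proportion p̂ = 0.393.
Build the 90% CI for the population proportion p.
(0.369, 0.417)

Proportion CI:
SE = √(p̂(1-p̂)/n) = √(0.393 · 0.607 / 1101) = 0.01472

z* = 1.645
Margin = z* · SE = 1.645 · 0.01472 = 0.0242

CI: 0.393 ± 0.0242 = (0.369, 0.417)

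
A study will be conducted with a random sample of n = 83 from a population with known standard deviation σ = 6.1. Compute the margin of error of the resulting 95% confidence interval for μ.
Margin of error = 1.31

Margin of error = z* · σ/√n
= 1.960 · 6.1/√83
= 1.960 · 6.1/9.1104
= 1.31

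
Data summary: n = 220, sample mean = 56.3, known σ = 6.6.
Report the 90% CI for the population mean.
(55.57, 57.03)

z-interval (σ known):
z* = 1.645 for 90% confidence

Margin of error = z* · σ/√n = 1.645 · 6.6/√220 = 0.73

CI: (56.3 - 0.73, 56.3 + 0.73) = (55.57, 57.03)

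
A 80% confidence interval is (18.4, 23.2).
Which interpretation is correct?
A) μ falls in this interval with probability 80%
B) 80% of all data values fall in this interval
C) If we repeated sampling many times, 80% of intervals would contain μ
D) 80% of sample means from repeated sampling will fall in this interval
C

A) Wrong — μ is fixed; the randomness lives in the interval, not in μ.
B) Wrong — a CI is about the parameter μ, not individual data values.
C) Correct — this is the frequentist long-run coverage interpretation.
D) Wrong — coverage applies to intervals containing μ, not to future x̄ values.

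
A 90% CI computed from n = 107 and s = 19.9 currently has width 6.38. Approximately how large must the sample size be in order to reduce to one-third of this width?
n ≈ 963

CI width ∝ 1/√n
To reduce width by factor 3, need √n to grow by 3 → need 3² = 9 times as many samples.

Current: n = 107, width = 6.38
New: n = 963, width ≈ 2.11

Width reduced by factor of 6.38/2.11 = 3.02.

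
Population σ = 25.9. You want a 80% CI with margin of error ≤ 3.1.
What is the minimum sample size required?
n ≥ 115

For margin E ≤ 3.1:
n ≥ (z* · σ / E)²
n ≥ (1.282 · 25.9 / 3.1)²
n ≥ 114.72

Minimum n = 115 (rounding up)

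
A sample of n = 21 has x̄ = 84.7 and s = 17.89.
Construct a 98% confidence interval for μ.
(74.83, 94.57)

t-interval (σ unknown):
df = n - 1 = 20
t* = 2.528 for 98% confidence

Margin of error = t* · s/√n = 2.528 · 17.89/√21 = 9.87

CI: (74.83, 94.57)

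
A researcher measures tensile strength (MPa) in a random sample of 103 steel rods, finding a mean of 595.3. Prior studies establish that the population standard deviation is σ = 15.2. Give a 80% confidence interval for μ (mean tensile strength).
(593.38, 597.22)

z-interval (σ known):
z* = 1.282 for 80% confidence

Margin of error = z* · σ/√n = 1.282 · 15.2/√103 = 1.92

CI: (595.3 - 1.92, 595.3 + 1.92) = (593.38, 597.22)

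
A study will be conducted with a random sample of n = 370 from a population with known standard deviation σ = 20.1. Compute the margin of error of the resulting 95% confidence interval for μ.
Margin of error = 2.05

Margin of error = z* · σ/√n
= 1.960 · 20.1/√370
= 1.960 · 20.1/19.2354
= 2.05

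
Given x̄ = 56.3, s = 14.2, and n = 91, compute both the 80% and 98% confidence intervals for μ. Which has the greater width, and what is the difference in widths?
98% CI is wider by 3.21

df = 90
80% CI: t* = 1.291, (54.38, 58.22), width = 2 · t* · s/√n = 3.84
98% CI: t* = 2.368, (52.78, 59.82), width = 2 · t* · s/√n = 7.05

The 98% CI is wider by 7.05 - 3.84 = 3.21.
Higher confidence requires a wider interval.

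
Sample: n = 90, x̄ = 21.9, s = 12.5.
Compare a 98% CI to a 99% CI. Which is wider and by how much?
99% CI is wider by 0.70

df = 89
98% CI: t* = 2.369, (18.78, 25.02), width = 2 · t* · s/√n = 6.24
99% CI: t* = 2.632, (18.43, 25.37), width = 2 · t* · s/√n = 6.94

The 99% CI is wider by 6.94 - 6.24 = 0.70.
Higher confidence requires a wider interval.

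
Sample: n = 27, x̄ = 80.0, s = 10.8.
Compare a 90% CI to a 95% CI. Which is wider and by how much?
95% CI is wider by 1.46

df = 26
90% CI: t* = 1.706, (76.45, 83.55), width = 2 · t* · s/√n = 7.09
95% CI: t* = 2.056, (75.73, 84.27), width = 2 · t* · s/√n = 8.55

The 95% CI is wider by 8.55 - 7.09 = 1.46.
Higher confidence requires a wider interval.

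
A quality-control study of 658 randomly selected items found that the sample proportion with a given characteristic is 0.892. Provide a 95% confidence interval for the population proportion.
(0.868, 0.916)

Proportion CI:
SE = √(p̂(1-p̂)/n) = √(0.892 · 0.108 / 658) = 0.01210

z* = 1.960
Margin = z* · SE = 1.960 · 0.01210 = 0.0237

CI: 0.892 ± 0.0237 = (0.868, 0.916)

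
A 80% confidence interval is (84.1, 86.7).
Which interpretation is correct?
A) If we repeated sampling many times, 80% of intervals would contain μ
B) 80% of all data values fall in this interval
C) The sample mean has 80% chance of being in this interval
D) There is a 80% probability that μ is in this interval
A

A) Correct — this is the frequentist long-run coverage interpretation.
B) Wrong — a CI is about the parameter μ, not individual data values.
C) Wrong — x̄ is observed and sits in the interval by construction.
D) Wrong — μ is fixed; the randomness lives in the interval, not in μ.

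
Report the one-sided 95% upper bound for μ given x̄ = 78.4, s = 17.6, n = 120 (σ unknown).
μ ≤ 81.06

Upper bound (one-sided):
t* = 1.658 (one-sided for 95%)
Upper bound = x̄ + t* · s/√n = 78.4 + 1.658 · 17.6/√120 = 81.06

We are 95% confident that μ ≤ 81.06.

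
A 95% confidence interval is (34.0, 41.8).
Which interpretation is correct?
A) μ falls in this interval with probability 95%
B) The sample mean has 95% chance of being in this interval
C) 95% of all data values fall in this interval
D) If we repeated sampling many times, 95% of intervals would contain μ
D

A) Wrong — μ is fixed; the randomness lives in the interval, not in μ.
B) Wrong — x̄ is observed and sits in the interval by construction.
C) Wrong — a CI is about the parameter μ, not individual data values.
D) Correct — this is the frequentist long-run coverage interpretation.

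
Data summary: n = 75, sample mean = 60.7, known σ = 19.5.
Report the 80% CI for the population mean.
(57.81, 63.59)

z-interval (σ known):
z* = 1.282 for 80% confidence

Margin of error = z* · σ/√n = 1.282 · 19.5/√75 = 2.89

CI: (60.7 - 2.89, 60.7 + 2.89) = (57.81, 63.59)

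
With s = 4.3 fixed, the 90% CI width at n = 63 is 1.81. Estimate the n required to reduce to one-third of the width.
n ≈ 567

CI width ∝ 1/√n
To reduce width by factor 3, need √n to grow by 3 → need 3² = 9 times as many samples.

Current: n = 63, width = 1.81
New: n = 567, width ≈ 0.60

Width reduced by factor of 1.81/0.60 = 3.02.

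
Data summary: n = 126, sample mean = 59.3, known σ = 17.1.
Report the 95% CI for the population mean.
(56.31, 62.29)

z-interval (σ known):
z* = 1.960 for 95% confidence

Margin of error = z* · σ/√n = 1.960 · 17.1/√126 = 2.99

CI: (59.3 - 2.99, 59.3 + 2.99) = (56.31, 62.29)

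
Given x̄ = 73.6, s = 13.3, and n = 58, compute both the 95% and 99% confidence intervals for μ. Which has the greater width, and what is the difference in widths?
99% CI is wider by 2.32

df = 57
95% CI: t* = 2.002, (70.10, 77.10), width = 2 · t* · s/√n = 6.99
99% CI: t* = 2.665, (68.95, 78.25), width = 2 · t* · s/√n = 9.31

The 99% CI is wider by 9.31 - 6.99 = 2.32.
Higher confidence requires a wider interval.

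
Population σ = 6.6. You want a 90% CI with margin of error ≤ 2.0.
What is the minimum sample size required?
n ≥ 30

For margin E ≤ 2.0:
n ≥ (z* · σ / E)²
n ≥ (1.645 · 6.6 / 2.0)²
n ≥ 29.47

Minimum n = 30 (rounding up)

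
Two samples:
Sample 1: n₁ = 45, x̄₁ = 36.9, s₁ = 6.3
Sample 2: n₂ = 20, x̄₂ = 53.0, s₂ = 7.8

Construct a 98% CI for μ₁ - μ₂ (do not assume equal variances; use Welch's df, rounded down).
(-20.97, -11.23)

Difference: x̄₁ - x̄₂ = -16.10
SE = √(s₁²/n₁ + s₂²/n₂) = √(6.3²/45 + 7.8²/20) = 1.9809
df = 30.51 → 30 (Welch–Satterthwaite, rounded down)
t* = 2.457

CI: -16.10 ± 2.457 · 1.9809 = -16.10 ± 4.87 = (-20.97, -11.23)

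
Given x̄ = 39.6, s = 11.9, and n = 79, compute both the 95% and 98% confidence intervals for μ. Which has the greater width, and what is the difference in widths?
98% CI is wider by 1.03

df = 78
95% CI: t* = 1.991, (36.93, 42.27), width = 2 · t* · s/√n = 5.33
98% CI: t* = 2.375, (36.42, 42.78), width = 2 · t* · s/√n = 6.36

The 98% CI is wider by 6.36 - 5.33 = 1.03.
Higher confidence requires a wider interval.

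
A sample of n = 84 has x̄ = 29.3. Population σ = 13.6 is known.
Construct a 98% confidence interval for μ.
(25.85, 32.75)

z-interval (σ known):
z* = 2.326 for 98% confidence

Margin of error = z* · σ/√n = 2.326 · 13.6/√84 = 3.45

CI: (29.3 - 3.45, 29.3 + 3.45) = (25.85, 32.75)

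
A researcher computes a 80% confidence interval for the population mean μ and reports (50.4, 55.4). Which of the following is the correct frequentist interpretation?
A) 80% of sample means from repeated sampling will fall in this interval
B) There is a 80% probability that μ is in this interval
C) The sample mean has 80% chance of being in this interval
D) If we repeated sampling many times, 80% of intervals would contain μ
D

A) Wrong — coverage applies to intervals containing μ, not to future x̄ values.
B) Wrong — μ is fixed; the randomness lives in the interval, not in μ.
C) Wrong — x̄ is observed and sits in the interval by construction.
D) Correct — this is the frequentist long-run coverage interpretation.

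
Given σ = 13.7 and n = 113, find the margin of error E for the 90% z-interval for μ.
Margin of error = 2.12

Margin of error = z* · σ/√n
= 1.645 · 13.7/√113
= 1.645 · 13.7/10.6301
= 2.12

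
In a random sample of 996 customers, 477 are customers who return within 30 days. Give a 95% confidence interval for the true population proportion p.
(0.448, 0.510)

Proportion CI:
p̂ = 477/996 = 0.47892
SE = √(p̂(1-p̂)/n) = √(0.47892 · 0.52108 / 996) = 0.01583

z* = 1.960
Margin = z* · SE = 1.960 · 0.01583 = 0.0310

CI: 0.47892 ± 0.0310 = (0.448, 0.510)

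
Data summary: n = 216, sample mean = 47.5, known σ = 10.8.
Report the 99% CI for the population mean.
(45.61, 49.39)

z-interval (σ known):
z* = 2.576 for 99% confidence

Margin of error = z* · σ/√n = 2.576 · 10.8/√216 = 1.89

CI: (47.5 - 1.89, 47.5 + 1.89) = (45.61, 49.39)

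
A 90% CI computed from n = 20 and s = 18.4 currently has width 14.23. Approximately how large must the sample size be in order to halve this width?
n ≈ 80

CI width ∝ 1/√n
To reduce width by factor 2, need √n to grow by 2 → need 2² = 4 times as many samples.

Current: n = 20, width = 14.23
New: n = 80, width ≈ 6.85

Width reduced by factor of 14.23/6.85 = 2.08.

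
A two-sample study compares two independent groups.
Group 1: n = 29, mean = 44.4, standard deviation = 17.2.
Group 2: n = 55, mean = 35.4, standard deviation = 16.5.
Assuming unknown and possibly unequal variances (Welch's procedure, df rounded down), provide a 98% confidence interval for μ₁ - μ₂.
(-0.33, 18.33)

Difference: x̄₁ - x̄₂ = 9.00
SE = √(s₁²/n₁ + s₂²/n₂) = √(17.2²/29 + 16.5²/55) = 3.8925
df = 55.05 → 55 (Welch–Satterthwaite, rounded down)
t* = 2.396

CI: 9.00 ± 2.396 · 3.8925 = 9.00 ± 9.33 = (-0.33, 18.33)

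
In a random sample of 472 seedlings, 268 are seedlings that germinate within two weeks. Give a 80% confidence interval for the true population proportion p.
(0.539, 0.597)

Proportion CI:
p̂ = 268/472 = 0.56780
SE = √(p̂(1-p̂)/n) = √(0.56780 · 0.43220 / 472) = 0.02280

z* = 1.282
Margin = z* · SE = 1.282 · 0.02280 = 0.0292

CI: 0.56780 ± 0.0292 = (0.539, 0.597)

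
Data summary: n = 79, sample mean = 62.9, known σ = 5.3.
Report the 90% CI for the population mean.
(61.92, 63.88)

z-interval (σ known):
z* = 1.645 for 90% confidence

Margin of error = z* · σ/√n = 1.645 · 5.3/√79 = 0.98

CI: (62.9 - 0.98, 62.9 + 0.98) = (61.92, 63.88)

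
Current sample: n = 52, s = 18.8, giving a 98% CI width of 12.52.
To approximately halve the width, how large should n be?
n ≈ 208

CI width ∝ 1/√n
To reduce width by factor 2, need √n to grow by 2 → need 2² = 4 times as many samples.

Current: n = 52, width = 12.52
New: n = 208, width ≈ 6.11

Width reduced by factor of 12.52/6.11 = 2.05.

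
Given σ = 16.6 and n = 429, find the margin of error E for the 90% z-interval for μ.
Margin of error = 1.32

Margin of error = z* · σ/√n
= 1.645 · 16.6/√429
= 1.645 · 16.6/20.7123
= 1.32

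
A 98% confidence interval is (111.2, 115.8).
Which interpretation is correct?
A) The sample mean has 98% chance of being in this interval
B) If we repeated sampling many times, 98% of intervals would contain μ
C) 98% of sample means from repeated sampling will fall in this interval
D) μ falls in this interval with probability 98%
B

A) Wrong — x̄ is observed and sits in the interval by construction.
B) Correct — this is the frequentist long-run coverage interpretation.
C) Wrong — coverage applies to intervals containing μ, not to future x̄ values.
D) Wrong — μ is fixed; the randomness lives in the interval, not in μ.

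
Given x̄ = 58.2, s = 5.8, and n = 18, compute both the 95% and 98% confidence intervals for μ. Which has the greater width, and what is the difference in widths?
98% CI is wider by 1.25

df = 17
95% CI: t* = 2.110, (55.32, 61.08), width = 2 · t* · s/√n = 5.77
98% CI: t* = 2.567, (54.69, 61.71), width = 2 · t* · s/√n = 7.02

The 98% CI is wider by 7.02 - 5.77 = 1.25.
Higher confidence requires a wider interval.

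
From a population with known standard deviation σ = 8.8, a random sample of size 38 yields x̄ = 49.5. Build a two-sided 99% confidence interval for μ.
(45.82, 53.18)

z-interval (σ known):
z* = 2.576 for 99% confidence

Margin of error = z* · σ/√n = 2.576 · 8.8/√38 = 3.68

CI: (49.5 - 3.68, 49.5 + 3.68) = (45.82, 53.18)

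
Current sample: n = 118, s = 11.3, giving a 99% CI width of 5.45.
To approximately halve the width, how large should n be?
n ≈ 472

CI width ∝ 1/√n
To reduce width by factor 2, need √n to grow by 2 → need 2² = 4 times as many samples.

Current: n = 118, width = 5.45
New: n = 472, width ≈ 2.69

Width reduced by factor of 5.45/2.69 = 2.03.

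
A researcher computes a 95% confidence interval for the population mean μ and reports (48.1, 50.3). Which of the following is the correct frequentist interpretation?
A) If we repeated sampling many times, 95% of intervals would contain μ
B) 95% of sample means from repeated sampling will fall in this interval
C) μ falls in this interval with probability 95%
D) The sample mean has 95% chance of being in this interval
A

A) Correct — this is the frequentist long-run coverage interpretation.
B) Wrong — coverage applies to intervals containing μ, not to future x̄ values.
C) Wrong — μ is fixed; the randomness lives in the interval, not in μ.
D) Wrong — x̄ is observed and sits in the interval by construction.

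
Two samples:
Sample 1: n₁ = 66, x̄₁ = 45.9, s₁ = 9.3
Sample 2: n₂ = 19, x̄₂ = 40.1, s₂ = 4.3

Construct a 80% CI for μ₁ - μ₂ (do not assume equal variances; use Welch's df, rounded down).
(3.84, 7.76)

Difference: x̄₁ - x̄₂ = 5.80
SE = √(s₁²/n₁ + s₂²/n₂) = √(9.3²/66 + 4.3²/19) = 1.5112
df = 65.98 → 65 (Welch–Satterthwaite, rounded down)
t* = 1.295

CI: 5.80 ± 1.295 · 1.5112 = 5.80 ± 1.96 = (3.84, 7.76)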